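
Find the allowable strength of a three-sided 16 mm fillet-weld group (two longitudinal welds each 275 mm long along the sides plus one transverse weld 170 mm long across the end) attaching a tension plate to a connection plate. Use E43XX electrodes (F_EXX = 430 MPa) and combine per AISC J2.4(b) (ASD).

t_e = 0.707 × 16 = 11.31 mm.
R_nwl = 0.6 × 430 × 11.31 × 550 × 10⁻³ = 1605 kN (longitudinal, 2 welds).
R_nwt = 0.6 × 430 × 11.31 × 170 × 10⁻³ = 496.1 kN (transverse, base value).
(i) R_nwl + R_nwt = 2101 kN; (ii) 0.85 R_nwl + 1.5 R_nwt = 2109 kN.
R_n = max = 2109 kN [governs: (ii)]; R_n/Ω = 1054 kN.

R_n/Ω ≈ 1050 kN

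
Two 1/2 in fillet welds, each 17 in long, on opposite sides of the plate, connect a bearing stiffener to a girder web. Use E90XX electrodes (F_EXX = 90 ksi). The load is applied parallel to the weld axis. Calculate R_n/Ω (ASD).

R_n/Ω ≈ 325 kips

Effective throat t_e = 0.707 × 0.5 = 0.3535 in.
Total length L = 34 in; A_we = 0.3535 × 34 = 12.02 in².
F_nw = 0.6 F_EXX = 0.6 × 90 = 54 ksi.
R_n = 54 × 12.02 = 649 kips; R_n/Ω = 649/2.0 = 324.5 kips.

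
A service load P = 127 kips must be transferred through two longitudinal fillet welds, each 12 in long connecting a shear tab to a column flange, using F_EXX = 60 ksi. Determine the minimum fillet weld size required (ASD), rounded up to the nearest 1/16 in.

Total weld length L = 24 in.
Required throat t_e = P × Ω / (0.6 F_EXX × L) = 127 × 2.0 / (0.6 × 60 × 24) = 0.294 in.
Required leg w = t_e / 0.707 = 0.4158 in → use 7/16 in.

w = 7/16 in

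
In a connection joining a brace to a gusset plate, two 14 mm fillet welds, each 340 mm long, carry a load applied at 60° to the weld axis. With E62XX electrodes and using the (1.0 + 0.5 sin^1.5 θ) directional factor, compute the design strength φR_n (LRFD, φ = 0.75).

φR_n ≈ 2630 kN

E62XX → F_EXX = 620 MPa.
t_e = 0.707 × 14 = 9.898 mm; A_we = 9.898 × 680 = 6731 mm².
Directional factor: 1.0 + 0.5 sin^1.5(60°) = 1.403.
F_nw = 0.6 × 620 × 1.403 = 521.9 MPa.
φR_n = 0.75 × 521.9 × 6731 × 10⁻³ = 2635 kN.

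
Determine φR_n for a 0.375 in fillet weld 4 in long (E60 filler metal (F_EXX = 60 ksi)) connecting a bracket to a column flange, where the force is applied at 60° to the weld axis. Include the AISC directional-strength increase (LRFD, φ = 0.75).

t_e = 0.707 × 0.375 = 0.2651 in; A_we = 0.2651 × 4 = 1.06 in².
Directional factor: 1.0 + 0.5 sin^1.5(60°) = 1.403.
F_nw = 0.6 × 60 × 1.403 = 50.51 ksi.
φR_n = 0.75 × 50.51 × 1.06 = 40.17 kip.

φR_n ≈ 40.2 kip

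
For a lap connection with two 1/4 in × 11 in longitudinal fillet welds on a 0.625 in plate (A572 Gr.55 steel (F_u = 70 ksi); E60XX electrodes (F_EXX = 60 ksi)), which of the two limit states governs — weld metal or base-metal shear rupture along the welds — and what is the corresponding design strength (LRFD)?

φR_n ≈ 105 kips (weld metal governs)

t_e = 0.707 × 0.25 = 0.1767 in; L = 22 in.
Weld metal: φR_n = 0.75 × 0.6 × 60 × 0.1767 × 22 = 105 kips.
Base metal (shear rupture): φR_n = 0.75 × 0.6 × 70 × 0.625 × 22 = 433.1 kips.
Governing: weld metal.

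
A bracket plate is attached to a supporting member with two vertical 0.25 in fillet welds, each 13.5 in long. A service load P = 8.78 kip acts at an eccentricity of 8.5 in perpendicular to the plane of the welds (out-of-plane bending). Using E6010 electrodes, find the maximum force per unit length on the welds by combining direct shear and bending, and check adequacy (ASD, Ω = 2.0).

E60XX → F_EXX = 60 ksi.
L_w = 2 × 13.5 = 27 in; section modulus (unit throat) S = 2 × L²/6 = 60.75 in².
Direct shear f_v = P/L_w = 8.78/27 = 0.3252 kip/in.
Moment M = P × e = 8.78 × 8.5 = 74.63 kip·in; bending f_b = M/S = 1.228 kip/in.
f_max = √(f_v² + f_b²) = √(0.3252² + 1.228²) = 1.271 kip/in.
r_n/Ω = (1/2.0) × 0.6 × 60 × (0.707 × 0.25) = 3.181 kip/in → adequate.

f_max ≈ 1.27 kip/in; adequate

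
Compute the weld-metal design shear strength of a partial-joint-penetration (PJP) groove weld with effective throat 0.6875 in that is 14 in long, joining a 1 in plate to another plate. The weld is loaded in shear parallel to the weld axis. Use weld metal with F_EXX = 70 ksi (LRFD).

φR_n ≈ 303 kips

Effective throat (given) t_e = 0.6875 in.
A_we = 0.6875 × 14 = 9.625 in².
F_nw = 0.6 F_EXX = 42 ksi.
φR_n = 0.75 × 42 × 9.625 = 303.2 kips.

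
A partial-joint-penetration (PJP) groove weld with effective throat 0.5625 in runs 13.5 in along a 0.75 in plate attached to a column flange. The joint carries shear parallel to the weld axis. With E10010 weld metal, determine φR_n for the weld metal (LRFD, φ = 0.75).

E100XX → F_EXX = 100 ksi.
Effective throat (given) t_e = 0.5625 in.
A_we = 0.5625 × 13.5 = 7.594 in².
F_nw = 0.6 F_EXX = 60 ksi.
φR_n = 0.75 × 60 × 7.594 = 341.7 kip.

φR_n ≈ 342 kip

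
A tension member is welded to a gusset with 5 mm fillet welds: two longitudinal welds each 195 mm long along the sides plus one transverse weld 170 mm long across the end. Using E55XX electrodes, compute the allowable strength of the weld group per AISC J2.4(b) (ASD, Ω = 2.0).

E55XX → F_EXX = 550 MPa.
t_e = 0.707 × 5 = 3.535 mm.
R_nwl = 0.6 × 550 × 3.535 × 390 × 10⁻³ = 455 kN (longitudinal, 2 welds).
R_nwt = 0.6 × 550 × 3.535 × 170 × 10⁻³ = 198.3 kN (transverse, base value).
(i) R_nwl + R_nwt = 653.3 kN; (ii) 0.85 R_nwl + 1.5 R_nwt = 684.2 kN.
R_n = max = 684.2 kN [governs: (ii)]; R_n/Ω = 342.1 kN.

R_n/Ω ≈ 342 kN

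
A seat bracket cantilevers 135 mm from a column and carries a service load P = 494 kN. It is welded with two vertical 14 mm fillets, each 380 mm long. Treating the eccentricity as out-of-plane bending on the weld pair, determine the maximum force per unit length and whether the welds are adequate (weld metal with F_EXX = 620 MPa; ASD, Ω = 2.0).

L_w = 2 × 380 = 760 mm; section modulus (unit throat) S = 2 × L²/6 = 48130 mm².
Direct shear f_v = P/L_w = 494×10³/760 = 650 N/mm.
Moment M = P × e = 494×10³ × 135 = 66690000 N·mm; bending f_b = M/S = 1386 N/mm.
f_max = √(f_v² + f_b²) = √(650² + 1386²) = 1530 N/mm.
r_n/Ω = (1/2.0) × 0.6 × 620 × (0.707 × 14) = 1841 N/mm → adequate.

f_max ≈ 1530 N/mm; adequate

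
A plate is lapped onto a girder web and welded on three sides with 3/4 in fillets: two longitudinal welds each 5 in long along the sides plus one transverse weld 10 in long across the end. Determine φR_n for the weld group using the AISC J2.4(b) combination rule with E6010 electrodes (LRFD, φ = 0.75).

φR_n ≈ 336 kip

E60XX → F_EXX = 60 ksi.
t_e = 0.707 × 0.75 = 0.5302 in.
R_nwl = 0.6 × 60 × 0.5302 × 10 = 190.9 kip (longitudinal, 2 welds).
R_nwt = 0.6 × 60 × 0.5302 × 10 = 190.9 kip (transverse, base value).
(i) R_nwl + R_nwt = 381.8 kip; (ii) 0.85 R_nwl + 1.5 R_nwt = 448.6 kip.
R_n = max = 448.6 kip [governs: (ii)]; φR_n = 336.4 kip.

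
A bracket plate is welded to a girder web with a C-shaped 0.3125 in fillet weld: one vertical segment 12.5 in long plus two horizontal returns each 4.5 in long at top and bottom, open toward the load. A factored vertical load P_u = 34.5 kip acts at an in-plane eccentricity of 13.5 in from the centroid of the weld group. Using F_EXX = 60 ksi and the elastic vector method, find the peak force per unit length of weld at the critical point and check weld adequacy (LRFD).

Total weld length L_w = 21.5 in. Treat welds as unit-width lines.
Centroid: x̄ = 2×4.5×2.25 / 21.5 = 0.9419 in from the vertical weld.
Polar moment about centroid: J = I_x + I_y = [12.5³/12 + 2×4.5×6.25²] + [12.5×0.9419² + 2(4.5³/12 + 4.5×1.308²)] = 556 in³.
Direct shear f_v = P/L_w = 34.5 / 21.5 = 1.605 kip/in (vertical).
Torsion M = P·e = 34.5 × 13.5 = 465.75 kip·in.
Critical point at (x, y) = (3.558, 6.25) from centroid. f_tx = M·y/J = 5.235 kip/in; f_ty = M·x/J = 2.981 kip/in.
Resultant f_max = √[f_tx² + (f_v + f_ty)²] = √[5.235² + (1.605 + 2.981)²] = 6.96 kip/in.
Capacity per unit length: φr_n = 0.75 × 0.6 × 60 × (0.707 × 0.3125) = 5.965 kip/in.
6.96 > 5.965 → NOT adequate.

f_max ≈ 6.96 kip/in; NOT adequate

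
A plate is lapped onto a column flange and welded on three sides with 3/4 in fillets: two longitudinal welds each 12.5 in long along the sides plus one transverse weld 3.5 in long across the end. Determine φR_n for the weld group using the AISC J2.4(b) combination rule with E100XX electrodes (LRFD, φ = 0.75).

E100XX → F_EXX = 100 ksi.
t_e = 0.707 × 0.75 = 0.5302 in.
R_nwl = 0.6 × 100 × 0.5302 × 25 = 795.4 kip (longitudinal, 2 welds).
R_nwt = 0.6 × 100 × 0.5302 × 3.5 = 111.4 kip (transverse, base value).
(i) R_nwl + R_nwt = 906.7 kip; (ii) 0.85 R_nwl + 1.5 R_nwt = 843.1 kip.
R_n = max = 906.7 kip [governs: (i)]; φR_n = 680 kip.

φR_n ≈ 680 kip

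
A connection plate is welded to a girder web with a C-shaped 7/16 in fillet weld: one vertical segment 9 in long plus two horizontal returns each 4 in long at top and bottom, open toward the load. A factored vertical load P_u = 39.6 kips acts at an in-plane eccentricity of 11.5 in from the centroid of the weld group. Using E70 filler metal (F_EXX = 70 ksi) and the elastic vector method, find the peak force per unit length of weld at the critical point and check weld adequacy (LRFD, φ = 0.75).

Total weld length L_w = 17 in. Treat welds as unit-width lines.
Centroid: x̄ = 2×4×2 / 17 = 0.9412 in from the vertical weld.
Polar moment about centroid: J = I_x + I_y = [9³/12 + 2×4×4.5²] + [9×0.9412² + 2(4³/12 + 4×1.059²)] = 250.4 in³.
Direct shear f_v = P/L_w = 39.6 / 17 = 2.329 kip/in (vertical).
Torsion M = P·e = 39.6 × 11.5 = 455.4 kip·in.
Critical point at (x, y) = (3.059, 4.5) from centroid. f_tx = M·y/J = 8.185 kip/in; f_ty = M·x/J = 5.564 kip/in.
Resultant f_max = √[f_tx² + (f_v + f_ty)²] = √[8.185² + (2.329 + 5.564)²] = 11.37 kip/in.
Capacity per unit length: φr_n = 0.75 × 0.6 × 70 × (0.707 × 0.4375) = 9.743 kip/in.
11.37 > 9.743 → NOT adequate.

f_max ≈ 11.4 kip/in; NOT adequate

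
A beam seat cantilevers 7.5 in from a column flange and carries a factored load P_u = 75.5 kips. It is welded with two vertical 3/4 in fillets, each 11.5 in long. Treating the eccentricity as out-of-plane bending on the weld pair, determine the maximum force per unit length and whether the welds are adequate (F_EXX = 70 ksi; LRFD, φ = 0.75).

f_max ≈ 13.3 kip/in; adequate

L_w = 2 × 11.5 = 23 in; section modulus (unit throat) S = 2 × L²/6 = 44.08 in².
Direct shear f_v = P/L_w = 75.5/23 = 3.283 kip/in.
Moment M = P × e = 75.5 × 7.5 = 566.25 kip·in; bending f_b = M/S = 12.84 kip/in.
f_max = √(f_v² + f_b²) = √(3.283² + 12.84²) = 13.26 kip/in.
φr_n = 0.75 × 0.6 × 70 × (0.707 × 0.75) = 16.7 kip/in → adequate.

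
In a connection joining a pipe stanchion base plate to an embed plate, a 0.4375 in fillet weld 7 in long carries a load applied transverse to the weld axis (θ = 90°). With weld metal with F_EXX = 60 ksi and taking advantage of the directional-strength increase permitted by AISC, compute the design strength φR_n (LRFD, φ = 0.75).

φR_n ≈ 87.7 kips

t_e = 0.707 × 0.4375 = 0.3093 in; A_we = 0.3093 × 7 = 2.165 in².
Directional factor: 1.0 + 0.5 sin^1.5(90°) = 1.5.
F_nw = 0.6 × 60 × 1.5 = 54 ksi.
φR_n = 0.75 × 54 × 2.165 = 87.69 kips.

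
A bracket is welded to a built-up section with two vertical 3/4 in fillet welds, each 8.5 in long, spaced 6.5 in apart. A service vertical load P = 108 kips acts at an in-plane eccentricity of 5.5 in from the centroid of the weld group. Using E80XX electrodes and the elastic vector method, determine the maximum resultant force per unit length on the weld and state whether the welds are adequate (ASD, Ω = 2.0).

E80XX → F_EXX = 80 ksi.
Total weld length L_w = 17 in. Treat welds as unit-width lines.
Polar moment about centroid: J = 2[d³/12 + d(b/2)²] = 2[8.5³/12 + 8.5×3.25²] = 281.9 in³.
Direct shear f_v = P/L_w = 108 / 17 = 6.353 kip/in (vertical).
Torsion M = P·e = 108 × 5.5 = 594 kip·in.
Critical point at (x, y) = (3.25, 4.25) from centroid. f_tx = M·y/J = 8.955 kip/in; f_ty = M·x/J = 6.848 kip/in.
Resultant f_max = √[f_tx² + (f_v + f_ty)²] = √[8.955² + (6.353 + 6.848)²] = 15.95 kip/in.
Capacity per unit length: r_n/Ω = (1/2.0) × 0.6 × 80 × (0.707 × 0.75) = 12.73 kip/in.
15.95 > 12.73 → NOT adequate.

f_max ≈ 16 kip/in; NOT adequate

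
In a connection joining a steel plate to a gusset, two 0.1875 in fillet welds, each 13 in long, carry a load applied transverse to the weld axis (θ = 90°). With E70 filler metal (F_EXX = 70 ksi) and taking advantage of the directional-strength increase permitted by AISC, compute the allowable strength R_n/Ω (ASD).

t_e = 0.707 × 0.1875 = 0.1326 in; A_we = 0.1326 × 26 = 3.447 in².
Directional factor: 1.0 + 0.5 sin^1.5(90°) = 1.5.
F_nw = 0.6 × 70 × 1.5 = 63 ksi.
R_n/Ω = (63 × 3.447) / 2.0 = 108.6 kips.

R_n/Ω ≈ 109 kips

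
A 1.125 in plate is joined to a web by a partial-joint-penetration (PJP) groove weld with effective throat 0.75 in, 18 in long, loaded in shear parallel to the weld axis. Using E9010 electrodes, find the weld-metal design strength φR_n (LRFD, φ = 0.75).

E90XX → F_EXX = 90 ksi.
Effective throat (given) t_e = 0.75 in.
A_we = 0.75 × 18 = 13.5 in².
F_nw = 0.6 F_EXX = 54 ksi.
φR_n = 0.75 × 54 × 13.5 = 546.8 kip.

φR_n ≈ 547 kip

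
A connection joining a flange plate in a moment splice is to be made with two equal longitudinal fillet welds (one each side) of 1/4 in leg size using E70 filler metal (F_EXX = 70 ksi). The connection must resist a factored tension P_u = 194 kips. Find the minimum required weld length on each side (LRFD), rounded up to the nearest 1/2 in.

Throat t_e = 0.707 × 0.25 = 0.1767 in.
φr_n = 0.75 × 0.6 × 70 × 0.1767 = 5.568 kips/in.
L_req = P_u / φr_n = 194 / 5.568 = 34.84 in total.
Per side: 34.84 / 2 = 17.42 in.
Round up → use L = 17.5 in on each side.

L = 17.5 in on each side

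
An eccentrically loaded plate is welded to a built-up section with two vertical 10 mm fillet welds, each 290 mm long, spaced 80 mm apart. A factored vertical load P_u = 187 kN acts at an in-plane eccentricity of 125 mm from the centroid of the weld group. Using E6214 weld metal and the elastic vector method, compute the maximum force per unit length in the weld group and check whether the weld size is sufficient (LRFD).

E62XX → F_EXX = 620 MPa.
Total weld length L_w = 580 mm. Treat welds as unit-width lines.
Polar moment about centroid: J = 2[d³/12 + d(b/2)²] = 2[290³/12 + 290×40²] = 4993000 mm³.
Direct shear f_v = P/L_w = 187×10³ / 580 = 322.4 N/mm (vertical).
Torsion M = P·e = 187×10³ × 125 = 23375000 N·mm.
Critical point at (x, y) = (40, 145) from centroid. f_tx = M·y/J = 678.8 N/mm; f_ty = M·x/J = 187.3 N/mm.
Resultant f_max = √[f_tx² + (f_v + f_ty)²] = √[678.8² + (322.4 + 187.3)²] = 848.9 N/mm.
Capacity per unit length: φr_n = 0.75 × 0.6 × 620 × (0.707 × 10) = 1973 N/mm.
848.9 ≤ 1973 → adequate.

f_max ≈ 849 N/mm; adequate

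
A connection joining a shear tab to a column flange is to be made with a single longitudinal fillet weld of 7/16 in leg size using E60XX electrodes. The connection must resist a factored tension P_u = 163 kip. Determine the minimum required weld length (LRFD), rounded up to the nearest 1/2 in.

E60XX → F_EXX = 60 ksi.
Throat t_e = 0.707 × 0.4375 = 0.3093 in.
φr_n = 0.75 × 0.6 × 60 × 0.3093 = 8.351 kip/in.
L_req = P_u / φr_n = 163 / 8.351 = 19.52 in total.
Round up → use L = 20 in.

L = 20 in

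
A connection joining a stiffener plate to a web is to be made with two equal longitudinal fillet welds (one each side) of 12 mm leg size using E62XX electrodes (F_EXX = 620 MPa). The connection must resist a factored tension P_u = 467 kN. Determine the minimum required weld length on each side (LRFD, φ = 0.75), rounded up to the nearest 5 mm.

L = 100 mm on each side

Throat t_e = 0.707 × 12 = 8.484 mm.
φr_n = 0.75 × 0.6 × 620 × 8.484 × 10⁻³ = 2.367 kN/mm.
L_req = P_u / φr_n = 467 / 2.367 = 197.3 mm total.
Per side: 197.3 / 2 = 98.65 mm.
Round up → use L = 100 mm on each side.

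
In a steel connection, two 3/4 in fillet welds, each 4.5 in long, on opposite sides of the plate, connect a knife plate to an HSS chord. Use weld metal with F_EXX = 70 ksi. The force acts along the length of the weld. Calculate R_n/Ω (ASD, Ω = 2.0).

R_n/Ω ≈ 100 kip

Effective throat t_e = 0.707 × 0.75 = 0.5302 in.
Total length L = 9 in; A_we = 0.5302 × 9 = 4.772 in².
F_nw = 0.6 F_EXX = 0.6 × 70 = 42 ksi.
R_n = 42 × 4.772 = 200.4 kip; R_n/Ω = 200.4/2.0 = 100.2 kip.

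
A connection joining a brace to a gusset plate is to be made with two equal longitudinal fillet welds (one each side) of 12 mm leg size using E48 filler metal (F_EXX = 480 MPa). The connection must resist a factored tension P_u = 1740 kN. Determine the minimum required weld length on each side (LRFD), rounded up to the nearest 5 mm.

Throat t_e = 0.707 × 12 = 8.484 mm.
φr_n = 0.75 × 0.6 × 480 × 8.484 × 10⁻³ = 1.833 kN/mm.
L_req = P_u / φr_n = 1740 / 1.833 = 949.5 mm total.
Per side: 949.5 / 2 = 474.7 mm.
Round up → use L = 475 mm on each side.

L = 475 mm on each side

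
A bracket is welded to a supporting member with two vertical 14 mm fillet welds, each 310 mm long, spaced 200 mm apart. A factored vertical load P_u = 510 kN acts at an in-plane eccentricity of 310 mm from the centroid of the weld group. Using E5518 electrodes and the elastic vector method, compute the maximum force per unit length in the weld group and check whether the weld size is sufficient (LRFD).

f_max ≈ 3140 N/mm; NOT adequate

E55XX → F_EXX = 550 MPa.
Total weld length L_w = 620 mm. Treat welds as unit-width lines.
Polar moment about centroid: J = 2[d³/12 + d(b/2)²] = 2[310³/12 + 310×100²] = 11170000 mm³.
Direct shear f_v = P/L_w = 510×10³ / 620 = 822.6 N/mm (vertical).
Torsion M = P·e = 510×10³ × 310 = 158100000 N·mm.
Critical point at (x, y) = (100, 155) from centroid. f_tx = M·y/J = 2195 N/mm; f_ty = M·x/J = 1416 N/mm.
Resultant f_max = √[f_tx² + (f_v + f_ty)²] = √[2195² + (822.6 + 1416)²] = 3135 N/mm.
Capacity per unit length: φr_n = 0.75 × 0.6 × 550 × (0.707 × 14) = 2450 N/mm.
3135 > 2450 → NOT adequate.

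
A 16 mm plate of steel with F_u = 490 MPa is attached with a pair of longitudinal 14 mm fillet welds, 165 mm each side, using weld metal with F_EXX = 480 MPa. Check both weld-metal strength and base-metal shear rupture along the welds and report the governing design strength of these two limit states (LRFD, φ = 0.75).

t_e = 0.707 × 14 = 9.898 mm; L = 330 mm.
Weld metal: φR_n = 0.75 × 0.6 × 480 × 9.898 × 330 × 10⁻³ = 705.5 kN.
Base metal (shear rupture): φR_n = 0.75 × 0.6 × 490 × 16 × 330 × 10⁻³ = 1164 kN.
Governing: weld metal.

φR_n ≈ 706 kN (weld metal governs)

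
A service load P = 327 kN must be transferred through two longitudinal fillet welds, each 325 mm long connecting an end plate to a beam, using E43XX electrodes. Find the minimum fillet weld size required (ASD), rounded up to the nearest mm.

w = 6 mm

E43XX → F_EXX = 430 MPa.
Total weld length L = 650 mm.
Required throat t_e = P × Ω / (0.6 F_EXX × L) = 327 × 2.0 / (0.6 × 430 × 650 × 10⁻³) = 3.9 mm.
Required leg w = t_e / 0.707 = 5.516 mm → use 6 mm.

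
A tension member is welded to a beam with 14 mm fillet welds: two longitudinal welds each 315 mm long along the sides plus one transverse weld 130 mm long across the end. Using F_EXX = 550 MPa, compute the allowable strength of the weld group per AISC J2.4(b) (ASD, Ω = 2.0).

t_e = 0.707 × 14 = 9.898 mm.
R_nwl = 0.6 × 550 × 9.898 × 630 × 10⁻³ = 2058 kN (longitudinal, 2 welds).
R_nwt = 0.6 × 550 × 9.898 × 130 × 10⁻³ = 424.6 kN (transverse, base value).
(i) R_nwl + R_nwt = 2482 kN; (ii) 0.85 R_nwl + 1.5 R_nwt = 2386 kN.
R_n = max = 2482 kN [governs: (i)]; R_n/Ω = 1241 kN.

R_n/Ω ≈ 1240 kN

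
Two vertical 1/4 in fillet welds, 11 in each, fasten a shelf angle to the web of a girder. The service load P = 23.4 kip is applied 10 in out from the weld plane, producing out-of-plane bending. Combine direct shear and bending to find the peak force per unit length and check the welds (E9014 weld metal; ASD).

E90XX → F_EXX = 90 ksi.
L_w = 2 × 11 = 22 in; section modulus (unit throat) S = 2 × L²/6 = 40.33 in².
Direct shear f_v = P/L_w = 23.4/22 = 1.064 kip/in.
Moment M = P × e = 23.4 × 10 = 234 kip·in; bending f_b = M/S = 5.802 kip/in.
f_max = √(f_v² + f_b²) = √(1.064² + 5.802²) = 5.898 kip/in.
r_n/Ω = (1/2.0) × 0.6 × 90 × (0.707 × 0.25) = 4.772 kip/in → NOT adequate.

f_max ≈ 5.9 kip/in; NOT adequate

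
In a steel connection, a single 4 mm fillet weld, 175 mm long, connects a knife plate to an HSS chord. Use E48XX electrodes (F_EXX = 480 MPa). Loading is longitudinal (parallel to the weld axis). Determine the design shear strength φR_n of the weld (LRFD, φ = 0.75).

φR_n ≈ 107 kN

Effective throat t_e = 0.707 × 4 = 2.828 mm.
Total length L = 175 mm; A_we = 2.828 × 175 = 494.9 mm².
F_nw = 0.6 F_EXX = 0.6 × 480 = 288 MPa.
φR_n = 0.75 × 288 × 494.9 × 10⁻³ = 106.9 kN.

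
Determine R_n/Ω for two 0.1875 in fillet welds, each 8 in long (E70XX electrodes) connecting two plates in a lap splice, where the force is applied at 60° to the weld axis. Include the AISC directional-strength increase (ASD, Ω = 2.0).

E70XX → F_EXX = 70 ksi.
t_e = 0.707 × 0.1875 = 0.1326 in; A_we = 0.1326 × 16 = 2.121 in².
Directional factor: 1.0 + 0.5 sin^1.5(60°) = 1.403.
F_nw = 0.6 × 70 × 1.403 = 58.92 ksi.
R_n/Ω = (58.92 × 2.121) / 2.0 = 62.49 kip.

R_n/Ω ≈ 62.5 kip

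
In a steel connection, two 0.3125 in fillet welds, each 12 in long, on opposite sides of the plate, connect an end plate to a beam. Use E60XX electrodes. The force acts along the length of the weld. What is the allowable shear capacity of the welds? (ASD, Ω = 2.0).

E60XX → F_EXX = 60 ksi.
Effective throat t_e = 0.707 × 0.3125 = 0.2209 in.
Total length L = 24 in; A_we = 0.2209 × 24 = 5.302 in².
F_nw = 0.6 F_EXX = 0.6 × 60 = 36 ksi.
R_n = 36 × 5.302 = 190.9 kip; R_n/Ω = 190.9/2.0 = 95.44 kip.

R_n/Ω ≈ 95.4 kip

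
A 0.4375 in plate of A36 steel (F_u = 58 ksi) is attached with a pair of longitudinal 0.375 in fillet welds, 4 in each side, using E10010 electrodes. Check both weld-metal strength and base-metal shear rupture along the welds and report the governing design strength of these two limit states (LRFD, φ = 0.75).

φR_n ≈ 91.3 kip (base-metal shear rupture governs)

E100XX → F_EXX = 100 ksi.
t_e = 0.707 × 0.375 = 0.2651 in; L = 8 in.
Weld metal: φR_n = 0.75 × 0.6 × 100 × 0.2651 × 8 = 95.45 kip.
Base metal (shear rupture): φR_n = 0.75 × 0.6 × 58 × 0.4375 × 8 = 91.35 kip.
Governing: base-metal shear rupture.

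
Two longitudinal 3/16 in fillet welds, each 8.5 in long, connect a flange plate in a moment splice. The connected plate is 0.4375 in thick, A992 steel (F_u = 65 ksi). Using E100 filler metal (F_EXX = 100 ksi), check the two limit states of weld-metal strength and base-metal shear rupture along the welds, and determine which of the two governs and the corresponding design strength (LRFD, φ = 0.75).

φR_n ≈ 101 kip (weld metal governs)

t_e = 0.707 × 0.1875 = 0.1326 in; L = 17 in.
Weld metal: φR_n = 0.75 × 0.6 × 100 × 0.1326 × 17 = 101.4 kip.
Base metal (shear rupture): φR_n = 0.75 × 0.6 × 65 × 0.4375 × 17 = 217.5 kip.
Governing: weld metal.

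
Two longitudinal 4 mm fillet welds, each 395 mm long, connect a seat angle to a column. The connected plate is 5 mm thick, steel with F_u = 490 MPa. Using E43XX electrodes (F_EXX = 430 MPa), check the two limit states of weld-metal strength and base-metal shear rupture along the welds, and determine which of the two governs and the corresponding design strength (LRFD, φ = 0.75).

φR_n ≈ 432 kN (weld metal governs)

t_e = 0.707 × 4 = 2.828 mm; L = 790 mm.
Weld metal: φR_n = 0.75 × 0.6 × 430 × 2.828 × 790 × 10⁻³ = 432.3 kN.
Base metal (shear rupture): φR_n = 0.75 × 0.6 × 490 × 5 × 790 × 10⁻³ = 871 kN.
Governing: weld metal.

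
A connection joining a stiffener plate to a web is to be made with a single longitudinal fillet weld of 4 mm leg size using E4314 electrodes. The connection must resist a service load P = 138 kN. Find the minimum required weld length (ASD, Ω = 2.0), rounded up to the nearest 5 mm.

L = 380 mm

E43XX → F_EXX = 430 MPa.
Throat t_e = 0.707 × 4 = 2.828 mm.
r_n/Ω = (0.6 × 430 × 2.828) / 2.0 = 364.8 N/mm = 0.3648 kN/mm.
L_req = P / (r_n/Ω) = 138 / 0.3648 = 378.3 mm total.
Round up → use L = 380 mm.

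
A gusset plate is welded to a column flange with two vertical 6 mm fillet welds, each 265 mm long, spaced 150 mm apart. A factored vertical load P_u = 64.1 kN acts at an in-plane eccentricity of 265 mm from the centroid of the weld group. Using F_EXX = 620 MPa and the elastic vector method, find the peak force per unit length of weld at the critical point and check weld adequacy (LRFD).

Total weld length L_w = 530 mm. Treat welds as unit-width lines.
Polar moment about centroid: J = 2[d³/12 + d(b/2)²] = 2[265³/12 + 265×75²] = 6083000 mm³.
Direct shear f_v = P/L_w = 64.1×10³ / 530 = 120.9 N/mm (vertical).
Torsion M = P·e = 64.1×10³ × 265 = 16986000 N·mm.
Critical point at (x, y) = (75, 132.5) from centroid. f_tx = M·y/J = 370 N/mm; f_ty = M·x/J = 209.4 N/mm.
Resultant f_max = √[f_tx² + (f_v + f_ty)²] = √[370² + (120.9 + 209.4)²] = 496 N/mm.
Capacity per unit length: φr_n = 0.75 × 0.6 × 620 × (0.707 × 6) = 1184 N/mm.
496 ≤ 1184 → adequate.

f_max ≈ 496 N/mm; adequate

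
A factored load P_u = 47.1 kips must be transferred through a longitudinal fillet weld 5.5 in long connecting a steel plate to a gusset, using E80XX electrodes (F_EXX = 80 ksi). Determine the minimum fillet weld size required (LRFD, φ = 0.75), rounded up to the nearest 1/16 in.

Total weld length L = 5.5 in.
Required throat t_e = P_u / (φ × 0.6 F_EXX × L) = 47.1 / (0.75 × 0.6 × 80 × 5.5) = 0.2379 in.
Required leg w = t_e / 0.707 = 0.3365 in → use 3/8 in.

w = 3/8 in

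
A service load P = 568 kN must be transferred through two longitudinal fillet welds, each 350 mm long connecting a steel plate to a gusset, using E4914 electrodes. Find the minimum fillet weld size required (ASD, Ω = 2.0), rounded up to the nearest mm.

E49XX → F_EXX = 490 MPa.
Total weld length L = 700 mm.
Required throat t_e = P × Ω / (0.6 F_EXX × L) = 568 × 2.0 / (0.6 × 490 × 700 × 10⁻³) = 5.52 mm.
Required leg w = t_e / 0.707 = 7.808 mm → use 8 mm.

w = 8 mm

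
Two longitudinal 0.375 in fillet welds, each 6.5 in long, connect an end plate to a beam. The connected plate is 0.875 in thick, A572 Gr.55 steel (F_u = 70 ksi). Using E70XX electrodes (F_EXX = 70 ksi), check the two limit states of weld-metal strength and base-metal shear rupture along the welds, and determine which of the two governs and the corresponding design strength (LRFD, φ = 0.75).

φR_n ≈ 109 kips (weld metal governs)

t_e = 0.707 × 0.375 = 0.2651 in; L = 13 in.
Weld metal: φR_n = 0.75 × 0.6 × 70 × 0.2651 × 13 = 108.6 kips.
Base metal (shear rupture): φR_n = 0.75 × 0.6 × 70 × 0.875 × 13 = 358.3 kips.
Governing: weld metal.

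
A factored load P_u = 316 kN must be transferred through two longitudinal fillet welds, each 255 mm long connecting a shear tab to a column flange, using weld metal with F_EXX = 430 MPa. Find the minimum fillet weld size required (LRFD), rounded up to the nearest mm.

Total weld length L = 510 mm.
Required throat t_e = P_u / (φ × 0.6 F_EXX × L) = 316 / (0.75 × 0.6 × 430 × 510 × 10⁻³) = 3.202 mm.
Required leg w = t_e / 0.707 = 4.529 mm → use 5 mm.

w = 5 mm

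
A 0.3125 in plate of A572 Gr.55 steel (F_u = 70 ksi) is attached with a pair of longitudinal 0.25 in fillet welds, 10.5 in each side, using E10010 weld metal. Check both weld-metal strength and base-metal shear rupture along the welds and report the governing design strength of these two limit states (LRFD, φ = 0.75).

E100XX → F_EXX = 100 ksi.
t_e = 0.707 × 0.25 = 0.1767 in; L = 21 in.
Weld metal: φR_n = 0.75 × 0.6 × 100 × 0.1767 × 21 = 167 kip.
Base metal (shear rupture): φR_n = 0.75 × 0.6 × 70 × 0.3125 × 21 = 206.7 kip.
Governing: weld metal.

φR_n ≈ 167 kip (weld metal governs)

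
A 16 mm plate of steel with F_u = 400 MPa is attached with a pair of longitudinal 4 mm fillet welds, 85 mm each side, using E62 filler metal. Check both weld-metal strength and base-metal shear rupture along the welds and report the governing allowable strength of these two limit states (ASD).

R_n/Ω ≈ 89.4 kN (weld metal governs)

E62XX → F_EXX = 620 MPa.
t_e = 0.707 × 4 = 2.828 mm; L = 170 mm.
Weld metal: R_n/Ω = (1/2.0) × 0.6 × 620 × 2.828 × 170 × 10⁻³ = 89.42 kN.
Base metal (shear rupture): R_n/Ω = (1/2.0) × 0.6 × 400 × 16 × 170 × 10⁻³ = 326.4 kN.
Governing: weld metal.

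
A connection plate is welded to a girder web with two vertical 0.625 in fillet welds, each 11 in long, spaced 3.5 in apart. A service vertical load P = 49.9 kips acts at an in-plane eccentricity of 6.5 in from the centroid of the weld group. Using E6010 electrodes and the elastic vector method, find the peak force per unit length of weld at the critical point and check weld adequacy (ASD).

f_max ≈ 7.48 kip/in; adequate

E60XX → F_EXX = 60 ksi.
Total weld length L_w = 22 in. Treat welds as unit-width lines.
Polar moment about centroid: J = 2[d³/12 + d(b/2)²] = 2[11³/12 + 11×1.75²] = 289.2 in³.
Direct shear f_v = P/L_w = 49.9 / 22 = 2.268 kip/in (vertical).
Torsion M = P·e = 49.9 × 6.5 = 324.35 kip·in.
Critical point at (x, y) = (1.75, 5.5) from centroid. f_tx = M·y/J = 6.168 kip/in; f_ty = M·x/J = 1.963 kip/in.
Resultant f_max = √[f_tx² + (f_v + f_ty)²] = √[6.168² + (2.268 + 1.963)²] = 7.48 kip/in.
Capacity per unit length: r_n/Ω = (1/2.0) × 0.6 × 60 × (0.707 × 0.625) = 7.954 kip/in.
7.48 ≤ 7.954 → adequate.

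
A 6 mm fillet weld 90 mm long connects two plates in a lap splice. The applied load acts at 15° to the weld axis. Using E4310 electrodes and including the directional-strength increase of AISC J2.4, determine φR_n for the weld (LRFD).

φR_n ≈ 78.7 kN

E43XX → F_EXX = 430 MPa.
t_e = 0.707 × 6 = 4.242 mm; A_we = 4.242 × 90 = 381.8 mm².
Directional factor: 1.0 + 0.5 sin^1.5(15°) = 1.066.
F_nw = 0.6 × 430 × 1.066 = 275 MPa.
φR_n = 0.75 × 275 × 381.8 × 10⁻³ = 78.74 kN.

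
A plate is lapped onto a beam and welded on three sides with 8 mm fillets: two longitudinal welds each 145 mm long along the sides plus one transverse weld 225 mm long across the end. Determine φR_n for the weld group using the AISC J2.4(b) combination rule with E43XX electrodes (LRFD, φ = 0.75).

E43XX → F_EXX = 430 MPa.
t_e = 0.707 × 8 = 5.656 mm.
R_nwl = 0.6 × 430 × 5.656 × 290 × 10⁻³ = 423.2 kN (longitudinal, 2 welds).
R_nwt = 0.6 × 430 × 5.656 × 225 × 10⁻³ = 328.3 kN (transverse, base value).
(i) R_nwl + R_nwt = 751.5 kN; (ii) 0.85 R_nwl + 1.5 R_nwt = 852.2 kN.
R_n = max = 852.2 kN [governs: (ii)]; φR_n = 639.2 kN.

φR_n ≈ 639 kN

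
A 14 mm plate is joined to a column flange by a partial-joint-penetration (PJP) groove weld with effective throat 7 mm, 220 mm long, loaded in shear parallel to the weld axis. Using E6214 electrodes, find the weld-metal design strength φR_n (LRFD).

E62XX → F_EXX = 620 MPa.
Effective throat (given) t_e = 7 mm.
A_we = 7 × 220 = 1540 mm².
F_nw = 0.6 F_EXX = 372 MPa.
φR_n = 0.75 × 372 × 1540 × 10⁻³ = 429.7 kN.

φR_n ≈ 430 kN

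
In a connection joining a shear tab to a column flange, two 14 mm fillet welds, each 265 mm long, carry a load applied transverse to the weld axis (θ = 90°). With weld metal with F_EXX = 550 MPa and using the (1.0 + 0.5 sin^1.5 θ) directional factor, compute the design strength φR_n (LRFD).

t_e = 0.707 × 14 = 9.898 mm; A_we = 9.898 × 530 = 5246 mm².
Directional factor: 1.0 + 0.5 sin^1.5(90°) = 1.5.
F_nw = 0.6 × 550 × 1.5 = 495 MPa.
φR_n = 0.75 × 495 × 5246 × 10⁻³ = 1948 kN.

φR_n ≈ 1950 kN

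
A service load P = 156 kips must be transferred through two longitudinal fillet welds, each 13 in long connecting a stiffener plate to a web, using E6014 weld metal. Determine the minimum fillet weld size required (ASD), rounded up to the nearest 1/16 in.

E60XX → F_EXX = 60 ksi.
Total weld length L = 26 in.
Required throat t_e = P × Ω / (0.6 F_EXX × L) = 156 × 2.0 / (0.6 × 60 × 26) = 0.3333 in.
Required leg w = t_e / 0.707 = 0.4715 in → use 1/2 in.

w = 1/2 in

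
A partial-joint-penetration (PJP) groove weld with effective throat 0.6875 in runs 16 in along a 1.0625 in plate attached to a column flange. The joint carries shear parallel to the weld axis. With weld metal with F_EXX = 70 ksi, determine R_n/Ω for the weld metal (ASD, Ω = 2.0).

Effective throat (given) t_e = 0.6875 in.
A_we = 0.6875 × 16 = 11 in².
F_nw = 0.6 F_EXX = 42 ksi.
R_n/Ω = (42 × 11) / 2.0 = 231 kips.

R_n/Ω ≈ 231 kips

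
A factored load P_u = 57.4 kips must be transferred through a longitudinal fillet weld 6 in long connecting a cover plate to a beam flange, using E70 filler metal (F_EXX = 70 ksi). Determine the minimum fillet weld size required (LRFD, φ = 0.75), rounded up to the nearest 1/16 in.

Total weld length L = 6 in.
Required throat t_e = P_u / (φ × 0.6 F_EXX × L) = 57.4 / (0.75 × 0.6 × 70 × 6) = 0.3037 in.
Required leg w = t_e / 0.707 = 0.4296 in → use 7/16 in.

w = 7/16 in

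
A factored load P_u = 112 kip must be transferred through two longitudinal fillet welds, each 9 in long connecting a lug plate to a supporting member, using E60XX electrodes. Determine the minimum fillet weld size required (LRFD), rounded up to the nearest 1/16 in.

w = 3/8 in

E60XX → F_EXX = 60 ksi.
Total weld length L = 18 in.
Required throat t_e = P_u / (φ × 0.6 F_EXX × L) = 112 / (0.75 × 0.6 × 60 × 18) = 0.2305 in.
Required leg w = t_e / 0.707 = 0.326 in → use 3/8 in.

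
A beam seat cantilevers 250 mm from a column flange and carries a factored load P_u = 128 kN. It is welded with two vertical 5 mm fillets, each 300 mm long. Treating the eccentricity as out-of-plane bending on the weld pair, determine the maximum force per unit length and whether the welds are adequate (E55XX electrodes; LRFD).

f_max ≈ 1090 N/mm; NOT adequate

E55XX → F_EXX = 550 MPa.
L_w = 2 × 300 = 600 mm; section modulus (unit throat) S = 2 × L²/6 = 30000 mm².
Direct shear f_v = P/L_w = 128×10³/600 = 213.3 N/mm.
Moment M = P × e = 128×10³ × 250 = 32000000 N·mm; bending f_b = M/S = 1067 N/mm.
f_max = √(f_v² + f_b²) = √(213.3² + 1067²) = 1088 N/mm.
φr_n = 0.75 × 0.6 × 550 × (0.707 × 5) = 874.9 N/mm → NOT adequate.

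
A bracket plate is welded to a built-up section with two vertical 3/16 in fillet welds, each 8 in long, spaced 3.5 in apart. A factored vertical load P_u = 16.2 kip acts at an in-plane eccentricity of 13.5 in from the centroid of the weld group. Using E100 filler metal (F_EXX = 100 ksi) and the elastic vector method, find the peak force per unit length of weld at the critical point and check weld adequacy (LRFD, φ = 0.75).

Total weld length L_w = 16 in. Treat welds as unit-width lines.
Polar moment about centroid: J = 2[d³/12 + d(b/2)²] = 2[8³/12 + 8×1.75²] = 134.3 in³.
Direct shear f_v = P/L_w = 16.2 / 16 = 1.012 kip/in (vertical).
Torsion M = P·e = 16.2 × 13.5 = 218.7 kip·in.
Critical point at (x, y) = (1.75, 4) from centroid. f_tx = M·y/J = 6.512 kip/in; f_ty = M·x/J = 2.849 kip/in.
Resultant f_max = √[f_tx² + (f_v + f_ty)²] = √[6.512² + (1.012 + 2.849)²] = 7.571 kip/in.
Capacity per unit length: φr_n = 0.75 × 0.6 × 100 × (0.707 × 0.1875) = 5.965 kip/in.
7.571 > 5.965 → NOT adequate.

f_max ≈ 7.57 kip/in; NOT adequate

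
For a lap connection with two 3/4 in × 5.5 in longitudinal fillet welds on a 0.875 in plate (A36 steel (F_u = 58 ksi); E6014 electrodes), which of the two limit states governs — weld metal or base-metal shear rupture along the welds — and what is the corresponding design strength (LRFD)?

E60XX → F_EXX = 60 ksi.
t_e = 0.707 × 0.75 = 0.5302 in; L = 11 in.
Weld metal: φR_n = 0.75 × 0.6 × 60 × 0.5302 × 11 = 157.5 kips.
Base metal (shear rupture): φR_n = 0.75 × 0.6 × 58 × 0.875 × 11 = 251.2 kips.
Governing: weld metal.

φR_n ≈ 157 kips (weld metal governs)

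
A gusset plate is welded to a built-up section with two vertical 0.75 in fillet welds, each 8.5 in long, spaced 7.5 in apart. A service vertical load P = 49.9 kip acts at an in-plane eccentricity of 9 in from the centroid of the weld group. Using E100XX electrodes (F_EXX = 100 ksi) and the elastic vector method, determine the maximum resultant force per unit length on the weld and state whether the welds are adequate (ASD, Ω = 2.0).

f_max ≈ 9.65 kip/in; adequate

Total weld length L_w = 17 in. Treat welds as unit-width lines.
Polar moment about centroid: J = 2[d³/12 + d(b/2)²] = 2[8.5³/12 + 8.5×3.75²] = 341.4 in³.
Direct shear f_v = P/L_w = 49.9 / 17 = 2.935 kip/in (vertical).
Torsion M = P·e = 49.9 × 9 = 449.1 kip·in.
Critical point at (x, y) = (3.75, 4.25) from centroid. f_tx = M·y/J = 5.59 kip/in; f_ty = M·x/J = 4.933 kip/in.
Resultant f_max = √[f_tx² + (f_v + f_ty)²] = √[5.59² + (2.935 + 4.933)²] = 9.652 kip/in.
Capacity per unit length: r_n/Ω = (1/2.0) × 0.6 × 100 × (0.707 × 0.75) = 15.91 kip/in.
9.652 ≤ 15.91 → adequate.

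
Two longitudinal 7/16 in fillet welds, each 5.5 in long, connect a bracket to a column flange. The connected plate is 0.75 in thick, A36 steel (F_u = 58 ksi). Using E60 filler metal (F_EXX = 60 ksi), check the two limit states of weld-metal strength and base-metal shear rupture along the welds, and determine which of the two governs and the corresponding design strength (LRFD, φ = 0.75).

t_e = 0.707 × 0.4375 = 0.3093 in; L = 11 in.
Weld metal: φR_n = 0.75 × 0.6 × 60 × 0.3093 × 11 = 91.87 kips.
Base metal (shear rupture): φR_n = 0.75 × 0.6 × 58 × 0.75 × 11 = 215.3 kips.
Governing: weld metal.

φR_n ≈ 91.9 kips (weld metal governs)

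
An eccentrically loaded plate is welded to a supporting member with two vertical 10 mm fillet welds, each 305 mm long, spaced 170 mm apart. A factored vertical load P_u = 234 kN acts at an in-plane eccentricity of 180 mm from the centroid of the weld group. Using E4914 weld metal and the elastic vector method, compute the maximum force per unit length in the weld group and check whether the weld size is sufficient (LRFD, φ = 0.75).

E49XX → F_EXX = 490 MPa.
Total weld length L_w = 610 mm. Treat welds as unit-width lines.
Polar moment about centroid: J = 2[d³/12 + d(b/2)²] = 2[305³/12 + 305×85²] = 9136000 mm³.
Direct shear f_v = P/L_w = 234×10³ / 610 = 383.6 N/mm (vertical).
Torsion M = P·e = 234×10³ × 180 = 42120000 N·mm.
Critical point at (x, y) = (85, 152.5) from centroid. f_tx = M·y/J = 703.1 N/mm; f_ty = M·x/J = 391.9 N/mm.
Resultant f_max = √[f_tx² + (f_v + f_ty)²] = √[703.1² + (383.6 + 391.9)²] = 1047 N/mm.
Capacity per unit length: φr_n = 0.75 × 0.6 × 490 × (0.707 × 10) = 1559 N/mm.
1047 ≤ 1559 → adequate.

f_max ≈ 1050 N/mm; adequate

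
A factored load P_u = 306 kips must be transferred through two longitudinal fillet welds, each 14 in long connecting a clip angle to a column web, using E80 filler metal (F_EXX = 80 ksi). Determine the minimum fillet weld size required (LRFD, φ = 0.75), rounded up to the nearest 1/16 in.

w = 7/16 in

Total weld length L = 28 in.
Required throat t_e = P_u / (φ × 0.6 F_EXX × L) = 306 / (0.75 × 0.6 × 80 × 28) = 0.3036 in.
Required leg w = t_e / 0.707 = 0.4294 in → use 7/16 in.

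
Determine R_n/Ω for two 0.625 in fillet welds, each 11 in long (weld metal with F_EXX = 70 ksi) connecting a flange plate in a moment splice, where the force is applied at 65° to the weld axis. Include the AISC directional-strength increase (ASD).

t_e = 0.707 × 0.625 = 0.4419 in; A_we = 0.4419 × 22 = 9.721 in².
Directional factor: 1.0 + 0.5 sin^1.5(65°) = 1.431.
F_nw = 0.6 × 70 × 1.431 = 60.12 ksi.
R_n/Ω = (60.12 × 9.721) / 2.0 = 292.2 kip.

R_n/Ω ≈ 292 kip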